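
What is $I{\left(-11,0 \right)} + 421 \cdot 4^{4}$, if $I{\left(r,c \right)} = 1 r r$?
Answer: $107897$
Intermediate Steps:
$I{\left(r,c \right)} = r^{2}$ ($I{\left(r,c \right)} = r r = r^{2}$)
$I{\left(-11,0 \right)} + 421 \cdot 4^{4} = \left(-11\right)^{2} + 421 \cdot 4^{4} = 121 + 421 \cdot 256 = 121 + 107776 = 107897$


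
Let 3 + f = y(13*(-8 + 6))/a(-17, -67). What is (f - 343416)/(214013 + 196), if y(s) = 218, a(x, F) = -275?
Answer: -94440443/58907475 ≈ -1.6032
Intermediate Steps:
f = -1043/275 (f = -3 + 218/(-275) = -3 + 218*(-1/275) = -3 - 218/275 = -1043/275 ≈ -3.7927)
(f - 343416)/(214013 + 196) = (-1043/275 - 343416)/(214013 + 196) = -94440443/275/214209 = -94440443/275*1/214209 = -94440443/58907475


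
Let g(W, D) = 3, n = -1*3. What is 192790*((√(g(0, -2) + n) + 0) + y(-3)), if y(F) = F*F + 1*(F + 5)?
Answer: 2120690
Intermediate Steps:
n = -3
y(F) = 5 + F + F² (y(F) = F² + 1*(5 + F) = F² + (5 + F) = 5 + F + F²)
192790*((√(g(0, -2) + n) + 0) + y(-3)) = 192790*((√(3 - 3) + 0) + (5 - 3 + (-3)²)) = 192790*((√0 + 0) + (5 - 3 + 9)) = 192790*((0 + 0) + 11) = 192790*(0 + 11) = 192790*11 = 2120690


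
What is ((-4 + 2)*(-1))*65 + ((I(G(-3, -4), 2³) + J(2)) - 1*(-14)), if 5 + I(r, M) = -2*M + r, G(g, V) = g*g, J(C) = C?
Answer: 134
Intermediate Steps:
G(g, V) = g²
I(r, M) = -5 + r - 2*M (I(r, M) = -5 + (-2*M + r) = -5 + (r - 2*M) = -5 + r - 2*M)
((-4 + 2)*(-1))*65 + ((I(G(-3, -4), 2³) + J(2)) - 1*(-14)) = ((-4 + 2)*(-1))*65 + (((-5 + (-3)² - 2*2³) + 2) - 1*(-14)) = -2*(-1)*65 + (((-5 + 9 - 2*8) + 2) + 14) = 2*65 + (((-5 + 9 - 16) + 2) + 14) = 130 + ((-12 + 2) + 14) = 130 + (-10 + 14) = 130 + 4 = 134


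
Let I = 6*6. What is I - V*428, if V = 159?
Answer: -68016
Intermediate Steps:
I = 36
I - V*428 = 36 - 1*159*428 = 36 - 159*428 = 36 - 68052 = -68016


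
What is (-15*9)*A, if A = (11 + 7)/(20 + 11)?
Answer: -2430/31 ≈ -78.387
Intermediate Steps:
A = 18/31 ≈ 0.58065
(-15*9)*A = -15*9*(18/31) = -135*18/31 = -2430/31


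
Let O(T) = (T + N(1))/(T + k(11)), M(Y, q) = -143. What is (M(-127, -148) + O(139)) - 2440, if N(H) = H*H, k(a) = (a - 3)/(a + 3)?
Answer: -2522611/977 ≈ -2582.0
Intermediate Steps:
k(a) = (-3 + a)/(3 + a)
N(H) = H²
O(T) = (1 + T)/(4/7 + T) (O(T) = (T + 1²)/(T + (-3 + 11)/(3 + 11)) = (T + 1)/(T + 8/14) = (1 + T)/(T + (1/14)*8) = (1 + T)/(T + 4/7) = (1 + T)/(4/7 + T))
(M(-127, -148) + O(139)) - 2440 = (-143 + 7*(1 + 139)/(4 + 7*139)) - 2440 = (-143 + 7*140/(4 + 973)) - 2440 = (-143 + 7*140/977) - 2440 = (-143 + 7*(1/977)*140) - 2440 = (-143 + 980/977) - 2440 = -138731/977 - 2440 = -2522611/977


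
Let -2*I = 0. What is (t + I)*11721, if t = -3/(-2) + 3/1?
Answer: 105489/2 ≈ 52745.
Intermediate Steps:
I = 0 (I = -½*0 = 0)
t = 9/2 (t = -3*(-½) + 3*1 = 3/2 + 3 = 9/2 ≈ 4.5000)
(t + I)*11721 = (9/2 + 0)*11721 = (9/2)*11721 = 105489/2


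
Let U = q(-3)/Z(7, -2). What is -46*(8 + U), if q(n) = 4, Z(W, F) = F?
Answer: -276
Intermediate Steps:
U = -2 (U = 4/(-2) = 4*(-½) = -2)
-46*(8 + U) = -46*(8 - 2) = -46*6 = -276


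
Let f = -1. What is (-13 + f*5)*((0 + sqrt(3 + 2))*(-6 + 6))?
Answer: 0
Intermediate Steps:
(-13 + f*5)*((0 + sqrt(3 + 2))*(-6 + 6)) = (-13 - 1*5)*((0 + sqrt(3 + 2))*(-6 + 6)) = (-13 - 5)*((0 + sqrt(5))*0) = -18*sqrt(5)*0 = -18*0 = 0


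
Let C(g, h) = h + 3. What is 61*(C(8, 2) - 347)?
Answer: -20862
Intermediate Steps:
C(g, h) = 3 + h
61*(C(8, 2) - 347) = 61*((3 + 2) - 347) = 61*(5 - 347) = 61*(-342) = -20862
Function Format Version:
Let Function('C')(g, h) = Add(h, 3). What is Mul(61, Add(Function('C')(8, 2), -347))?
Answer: -20862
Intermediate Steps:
Function('C')(g, h) = Add(3, h)
Mul(61, Add(Function('C')(8, 2), -347)) = Mul(61, Add(Add(3, 2), -347)) = Mul(61, Add(5, -347)) = Mul(61, -342) = -20862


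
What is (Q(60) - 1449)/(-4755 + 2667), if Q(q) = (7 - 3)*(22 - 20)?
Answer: 1441/2088 ≈ 0.69013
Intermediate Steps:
Q(q) = 8 (Q(q) = 4*2 = 8)
(Q(60) - 1449)/(-4755 + 2667) = (8 - 1449)/(-4755 + 2667) = -1441/(-2088) = -1441*(-1/2088) = 1441/2088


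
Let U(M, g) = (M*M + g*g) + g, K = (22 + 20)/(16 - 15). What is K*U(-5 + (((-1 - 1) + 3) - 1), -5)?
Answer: 1890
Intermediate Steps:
K = 42 (K = 42/1 = 42*1 = 42)
U(M, g) = g + M² + g² (U(M, g) = (M² + g²) + g = g + M² + g²)
K*U(-5 + (((-1 - 1) + 3) - 1), -5) = 42*(-5 + (-5 + (((-1 - 1) + 3) - 1))² + (-5)²) = 42*(-5 + (-5 + ((-2 + 3) - 1))² + 25) = 42*(-5 + (-5 + (1 - 1))² + 25) = 42*(-5 + (-5 + 0)² + 25) = 42*(-5 + (-5)² + 25) = 42*(-5 + 25 + 25) = 42*45 = 1890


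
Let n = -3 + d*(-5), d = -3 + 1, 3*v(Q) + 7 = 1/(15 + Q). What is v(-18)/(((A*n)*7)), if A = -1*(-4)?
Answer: -11/882 ≈ -0.012472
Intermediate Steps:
v(Q) = -7/3 + 1/(3*(15 + Q))
d = -2
n = 7 (n = -3 - 2*(-5) = -3 + 10 = 7)
A = 4
v(-18)/(((A*n)*7)) = ((-104 - 7*(-18))/(3*(15 - 18)))/(((4*7)*7)) = ((1/3)*(-104 + 126)/(-3))/((28*7)) = ((1/3)*(-1/3)*22)/196 = -22/9*1/196 = -11/882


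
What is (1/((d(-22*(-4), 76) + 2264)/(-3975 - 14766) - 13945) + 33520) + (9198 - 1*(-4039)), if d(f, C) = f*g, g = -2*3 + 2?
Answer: 12219715487108/261345157 ≈ 46757.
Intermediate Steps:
g = -4 (g = -6 + 2 = -4)
d(f, C) = -4*f (d(f, C) = f*(-4) = -4*f)
(1/((d(-22*(-4), 76) + 2264)/(-3975 - 14766) - 13945) + 33520) + (9198 - 1*(-4039)) = (1/((-(-88)*(-4) + 2264)/(-3975 - 14766) - 13945) + 33520) + (9198 - 1*(-4039)) = (1/((-4*88 + 2264)/(-18741) - 13945) + 33520) + (9198 + 4039) = (1/((-352 + 2264)*(-1/18741) - 13945) + 33520) + 13237 = (1/(1912*(-1/18741) - 13945) + 33520) + 13237 = (1/(-1912/18741 - 13945) + 33520) + 13237 = (1/(-261345157/18741) + 33520) + 13237 = (-18741/261345157 + 33520) + 13237 = 8760289643899/261345157 + 13237 = 12219715487108/261345157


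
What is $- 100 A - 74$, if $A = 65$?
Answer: $-6574$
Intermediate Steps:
$- 100 A - 74 = \left(-100\right) 65 - 74 = -6500 - 74 = -6574$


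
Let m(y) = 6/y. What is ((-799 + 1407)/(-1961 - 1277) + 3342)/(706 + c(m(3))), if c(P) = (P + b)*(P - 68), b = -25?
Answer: 2705197/1800328 ≈ 1.5026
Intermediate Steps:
c(P) = (-68 + P)*(-25 + P) (c(P) = (P - 25)*(P - 68) = (-25 + P)*(-68 + P) = (-68 + P)*(-25 + P))
((-799 + 1407)/(-1961 - 1277) + 3342)/(706 + c(m(3))) = ((-799 + 1407)/(-1961 - 1277) + 3342)/(706 + (1700 + (6/3)² - 558/3)) = (608/(-3238) + 3342)/(706 + (1700 + (6*(⅓))² - 558/3)) = (608*(-1/3238) + 3342)/(706 + (1700 + 2² - 93*2)) = (-304/1619 + 3342)/(706 + (1700 + 4 - 186)) = 5410394/(1619*(706 + 1518)) = (5410394/1619)/2224 = (5410394/1619)*(1/2224) = 2705197/1800328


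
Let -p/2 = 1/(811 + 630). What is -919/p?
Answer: 1324279/2 ≈ 6.6214e+5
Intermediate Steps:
p = -2/1441 (p = -2/(811 + 630) = -2/1441 ≈ -0.0013879)
-919/p = -919/(-2/1441) = -919*(-1441/2) = 1324279/2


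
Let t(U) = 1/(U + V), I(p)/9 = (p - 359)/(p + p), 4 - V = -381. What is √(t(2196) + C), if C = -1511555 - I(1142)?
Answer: I*√13132066021377828493/2947502 ≈ 1229.5*I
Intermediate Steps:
V = 385 (V = 4 - 1*(-381) = 4 + 381 = 385)
I(p) = 9*(-359 + p)/(2*p) (I(p) = 9*((p - 359)/(p + p)) = 9*((-359 + p)/((2*p))) = 9*((-359 + p)*(1/(2*p))) = 9*((-359 + p)/(2*p)) = 9*(-359 + p)/(2*p))
t(U) = 1/(385 + U) (t(U) = 1/(U + 385) = 1/(385 + U))
C = -3452398667/2284 (C = -1511555 - 9*(-359 + 1142)/(2*1142) = -1511555 - 9*783/(2*1142) = -1511555 - 1*7047/2284 = -1511555 - 7047/2284 = -3452398667/2284 ≈ -1.5116e+6)
√(t(2196) + C) = √(1/(385 + 2196) - 3452398667/2284) = √(1/2581 - 3452398667/2284) = √(-8910640957243/5895004) = I*√13132066021377828493/2947502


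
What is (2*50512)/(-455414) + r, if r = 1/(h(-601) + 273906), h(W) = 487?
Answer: -13859911509/62481206851 ≈ -0.22183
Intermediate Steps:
r = 1/274393 (r = 1/(487 + 273906) = 1/274393 ≈ 3.6444e-6)
(2*50512)/(-455414) + r = (2*50512)/(-455414) + 1/274393 = 101024*(-1/455414) + 1/274393 = -50512/227707 + 1/274393 = -13859911509/62481206851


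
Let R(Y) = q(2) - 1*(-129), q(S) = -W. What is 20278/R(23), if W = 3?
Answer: 10139/63 ≈ 160.94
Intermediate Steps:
q(S) = -3 (q(S) = -1*3 = -3)
R(Y) = 126 (R(Y) = -3 - 1*(-129) = -3 + 129 = 126)
20278/R(23) = 20278/126 = 20278*(1/126) = 10139/63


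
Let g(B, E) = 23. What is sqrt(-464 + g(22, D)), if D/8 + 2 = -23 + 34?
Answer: 21*I ≈ 21.0*I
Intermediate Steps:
D = 72 (D = -16 + 8*(-23 + 34) = -16 + 8*11 = -16 + 88 = 72)
sqrt(-464 + g(22, D)) = sqrt(-464 + 23) = sqrt(-441) = 21*I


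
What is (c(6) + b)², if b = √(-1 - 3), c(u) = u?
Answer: 32 + 24*I ≈ 32.0 + 24.0*I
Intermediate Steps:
b = 2*I (b = √(-4) = 2*I ≈ 2.0*I)
(c(6) + b)² = (6 + 2*I)²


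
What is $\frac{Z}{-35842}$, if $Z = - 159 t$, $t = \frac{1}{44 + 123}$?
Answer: $\frac{159}{5985614} \approx 2.6564 \cdot 10^{-5}$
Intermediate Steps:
$t = \frac{1}{167} \approx 0.005988$
$Z = - \frac{159}{167}$ ($Z = \left(-159\right) \frac{1}{167} = - \frac{159}{167} \approx -0.9521$)
$\frac{Z}{-35842} = - \frac{159}{167 \left(-35842\right)} = \left(- \frac{159}{167}\right) \left(- \frac{1}{35842}\right) = \frac{159}{5985614}$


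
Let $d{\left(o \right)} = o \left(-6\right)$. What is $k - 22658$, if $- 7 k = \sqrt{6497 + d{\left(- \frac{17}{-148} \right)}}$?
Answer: $-22658 - \frac{\sqrt{35573798}}{518} \approx -22670.0$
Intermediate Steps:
$d{\left(o \right)} = - 6 o$
$k = - \frac{\sqrt{35573798}}{518}$ ($k = - \frac{\sqrt{6497 - 6 \left(- \frac{17}{-148}\right)}}{7} = - \frac{\sqrt{6497 - 6 \left(\left(-17\right) \left(- \frac{1}{148}\right)\right)}}{7} = - \frac{\sqrt{6497 - \frac{51}{74}}}{7} = - \frac{\sqrt{\frac{480727}{74}}}{7} = - \frac{\frac{1}{74} \sqrt{35573798}}{7} = - \frac{\sqrt{35573798}}{518} \approx -11.514$)
$k - 22658 = - \frac{\sqrt{35573798}}{518} - 22658 = -22658 - \frac{\sqrt{35573798}}{518}$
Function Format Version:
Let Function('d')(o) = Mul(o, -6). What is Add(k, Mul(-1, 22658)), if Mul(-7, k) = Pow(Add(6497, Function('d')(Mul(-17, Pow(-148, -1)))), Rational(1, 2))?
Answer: Add(-22658, Mul(Rational(-1, 518), Pow(35573798, Rational(1, 2)))) ≈ -22670.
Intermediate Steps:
Function('d')(o) = Mul(-6, o)
k = Mul(Rational(-1, 518), Pow(35573798, Rational(1, 2))) (k = Mul(Rational(-1, 7), Pow(Add(6497, Mul(-6, Mul(-17, Pow(-148, -1)))), Rational(1, 2))) = Mul(Rational(-1, 7), Pow(Add(6497, Mul(-6, Mul(-17, Rational(-1, 148)))), Rational(1, 2))) = Mul(Rational(-1, 7), Pow(Add(6497, Mul(-6, Rational(17, 148))), Rational(1, 2))) = Mul(Rational(-1, 7), Pow(Add(6497, Rational(-51, 74)), Rational(1, 2))) = Mul(Rational(-1, 7), Pow(Rational(480727, 74), Rational(1, 2))) = Mul(Rational(-1, 7), Mul(Rational(1, 74), Pow(35573798, Rational(1, 2)))) = Mul(Rational(-1, 518), Pow(35573798, Rational(1, 2))) ≈ -11.514)
Add(k, Mul(-1, 22658)) = Add(Mul(Rational(-1, 518), Pow(35573798, Rational(1, 2))), Mul(-1, 22658)) = Add(Mul(Rational(-1, 518), Pow(35573798, Rational(1, 2))), -22658) = Add(-22658, Mul(Rational(-1, 518), Pow(35573798, Rational(1, 2))))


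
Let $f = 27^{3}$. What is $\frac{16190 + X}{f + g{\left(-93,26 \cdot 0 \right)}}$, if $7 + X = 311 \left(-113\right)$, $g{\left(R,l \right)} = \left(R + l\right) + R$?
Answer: $- \frac{6320}{6499} \approx -0.97246$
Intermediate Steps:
$g{\left(R,l \right)} = l + 2 R$
$X = -35150$ ($X = -7 + 311 \left(-113\right) = -7 - 35143 = -35150$)
$f = 19683$
$\frac{16190 + X}{f + g{\left(-93,26 \cdot 0 \right)}} = \frac{16190 - 35150}{19683 + \left(26 \cdot 0 + 2 \left(-93\right)\right)} = - \frac{18960}{19683 + \left(0 - 186\right)} = - \frac{18960}{19683 - 186} = - \frac{18960}{19497} = \left(-18960\right) \frac{1}{19497} = - \frac{6320}{6499}$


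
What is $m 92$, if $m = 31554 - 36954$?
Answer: $-496800$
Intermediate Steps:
$m = -5400$
$m 92 = \left(-5400\right) 92 = -496800$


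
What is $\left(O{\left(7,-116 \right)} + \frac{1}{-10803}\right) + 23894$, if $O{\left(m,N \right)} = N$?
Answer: $\frac{256873733}{10803} \approx 23778.0$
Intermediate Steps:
$\left(O{\left(7,-116 \right)} + \frac{1}{-10803}\right) + 23894 = \left(-116 + \frac{1}{-10803}\right) + 23894 = \left(-116 - \frac{1}{10803}\right) + 23894 = - \frac{1253149}{10803} + 23894 = \frac{256873733}{10803}$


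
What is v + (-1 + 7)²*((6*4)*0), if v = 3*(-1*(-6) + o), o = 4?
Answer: 30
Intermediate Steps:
v = 30 (v = 3*(-1*(-6) + 4) = 3*(6 + 4) = 3*10 = 30)
v + (-1 + 7)²*((6*4)*0) = 30 + (-1 + 7)²*((6*4)*0) = 30 + 6²*(24*0) = 30 + 36*0 = 30 + 0 = 30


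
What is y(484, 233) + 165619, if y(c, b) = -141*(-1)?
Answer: 165760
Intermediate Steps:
y(c, b) = 141
y(484, 233) + 165619 = 141 + 165619 = 165760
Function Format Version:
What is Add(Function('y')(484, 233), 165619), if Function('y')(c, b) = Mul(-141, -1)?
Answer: 165760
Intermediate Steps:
Function('y')(c, b) = 141
Add(Function('y')(484, 233), 165619) = Add(141, 165619) = 165760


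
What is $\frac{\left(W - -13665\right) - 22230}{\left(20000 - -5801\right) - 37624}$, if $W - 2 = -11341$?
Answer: $\frac{19904}{11823} \approx 1.6835$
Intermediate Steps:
$W = -11339$ ($W = 2 - 11341 = -11339$)
$\frac{\left(W - -13665\right) - 22230}{\left(20000 - -5801\right) - 37624} = \frac{\left(-11339 - -13665\right) - 22230}{\left(20000 - -5801\right) - 37624} = \frac{\left(-11339 + 13665\right) - 22230}{\left(20000 + 5801\right) - 37624} = \frac{2326 - 22230}{25801 - 37624} = - \frac{19904}{-11823} = \left(-19904\right) \left(- \frac{1}{11823}\right) = \frac{19904}{11823}$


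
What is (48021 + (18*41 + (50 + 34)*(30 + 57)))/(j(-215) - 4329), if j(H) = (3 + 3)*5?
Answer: -18689/1433 ≈ -13.042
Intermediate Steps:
j(H) = 30 (j(H) = 6*5 = 30)
(48021 + (18*41 + (50 + 34)*(30 + 57)))/(j(-215) - 4329) = (48021 + (18*41 + (50 + 34)*(30 + 57)))/(30 - 4329) = (48021 + (738 + 84*87))/(-4299) = (48021 + (738 + 7308))*(-1/4299) = (48021 + 8046)*(-1/4299) = 56067*(-1/4299) = -18689/1433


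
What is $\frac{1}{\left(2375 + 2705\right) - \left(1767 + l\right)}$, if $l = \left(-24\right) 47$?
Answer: $\frac{1}{4441} \approx 0.00022517$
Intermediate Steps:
$l = -1128$
$\frac{1}{\left(2375 + 2705\right) - \left(1767 + l\right)} = \frac{1}{\left(2375 + 2705\right) - 639} = \frac{1}{5080 + \left(-1767 + 1128\right)} = \frac{1}{5080 - 639} = \frac{1}{4441}$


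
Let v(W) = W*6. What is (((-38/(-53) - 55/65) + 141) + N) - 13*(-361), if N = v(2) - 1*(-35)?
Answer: 3362920/689 ≈ 4880.9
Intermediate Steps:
v(W) = 6*W
N = 47 (N = 6*2 - 1*(-35) = 12 + 35 = 47)
(((-38/(-53) - 55/65) + 141) + N) - 13*(-361) = (((-38/(-53) - 55/65) + 141) + 47) - 13*(-361) = (((-38*(-1/53) - 55*1/65) + 141) + 47) + 4693 = (((38/53 - 11/13) + 141) + 47) + 4693 = ((-89/689 + 141) + 47) + 4693 = (97060/689 + 47) + 4693 = 129443/689 + 4693 = 3362920/689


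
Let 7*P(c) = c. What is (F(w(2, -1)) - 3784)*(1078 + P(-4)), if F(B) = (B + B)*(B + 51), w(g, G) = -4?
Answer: -31374720/7 ≈ -4.4821e+6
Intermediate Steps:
P(c) = c/7
F(B) = 2*B*(51 + B) (F(B) = (2*B)*(51 + B) = 2*B*(51 + B))
(F(w(2, -1)) - 3784)*(1078 + P(-4)) = (2*(-4)*(51 - 4) - 3784)*(1078 + (⅐)*(-4)) = (2*(-4)*47 - 3784)*(1078 - 4/7) = (-376 - 3784)*(7542/7) = -4160*7542/7 = -31374720/7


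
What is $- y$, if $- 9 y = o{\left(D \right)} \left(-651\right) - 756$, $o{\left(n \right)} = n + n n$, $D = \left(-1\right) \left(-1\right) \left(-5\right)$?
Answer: $- \frac{4592}{3} \approx -1530.7$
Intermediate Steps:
$D = -5$ ($D = 1 \left(-5\right) = -5$)
$o{\left(n \right)} = n + n^{2}$
$y = \frac{4592}{3}$ ($y = - \frac{- 5 \left(1 - 5\right) \left(-651\right) - 756}{9} = - \frac{\left(-5\right) \left(-4\right) \left(-651\right) - 756}{9} = - \frac{20 \left(-651\right) - 756}{9} = - \frac{-13020 - 756}{9} = \left(- \frac{1}{9}\right) \left(-13776\right) = \frac{4592}{3} \approx 1530.7$)
$- y = \left(-1\right) \frac{4592}{3} = - \frac{4592}{3}$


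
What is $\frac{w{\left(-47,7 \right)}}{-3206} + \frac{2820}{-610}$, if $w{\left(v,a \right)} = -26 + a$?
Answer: $- \frac{902933}{195566} \approx -4.617$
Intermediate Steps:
$\frac{w{\left(-47,7 \right)}}{-3206} + \frac{2820}{-610} = \frac{-26 + 7}{-3206} + \frac{2820}{-610} = \left(-19\right) \left(- \frac{1}{3206}\right) + 2820 \left(- \frac{1}{610}\right) = \frac{19}{3206} - \frac{282}{61} = - \frac{902933}{195566}$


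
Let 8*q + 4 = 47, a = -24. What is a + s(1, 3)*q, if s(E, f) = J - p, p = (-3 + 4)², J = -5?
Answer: -225/4 ≈ -56.250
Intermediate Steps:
p = 1 (p = 1² = 1)
q = 43/8 (q = -½ + (⅛)*47 = -½ + 47/8 = 43/8 ≈ 5.3750)
s(E, f) = -6 (s(E, f) = -5 - 1*1 = -5 - 1 = -6)
a + s(1, 3)*q = -24 - 6*43/8 = -24 - 129/4 = -225/4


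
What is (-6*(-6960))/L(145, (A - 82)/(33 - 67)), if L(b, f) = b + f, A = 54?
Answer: 709920/2479 ≈ 286.37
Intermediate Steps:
(-6*(-6960))/L(145, (A - 82)/(33 - 67)) = (-6*(-6960))/(145 + (54 - 82)/(33 - 67)) = 41760/(145 - 28/(-34)) = 41760/(145 - 28*(-1/34)) = 41760/(145 + 14/17) = 41760/(2479/17) = 41760*(17/2479) = 709920/2479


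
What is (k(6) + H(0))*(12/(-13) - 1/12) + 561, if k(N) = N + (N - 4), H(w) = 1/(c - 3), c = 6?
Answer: 258623/468 ≈ 552.61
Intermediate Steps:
H(w) = ⅓ (H(w) = 1/(6 - 3) = 1/3 = ⅓)
k(N) = -4 + 2*N (k(N) = N + (-4 + N) = -4 + 2*N)
(k(6) + H(0))*(12/(-13) - 1/12) + 561 = ((-4 + 2*6) + ⅓)*(12/(-13) - 1/12) + 561 = ((-4 + 12) + ⅓)*(12*(-1/13) - 1*1/12) + 561 = (8 + ⅓)*(-12/13 - 1/12) + 561 = (25/3)*(-157/156) + 561 = -3925/468 + 561 = 258623/468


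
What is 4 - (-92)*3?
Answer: 280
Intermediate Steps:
4 - (-92)*3 = 4 - 46*(-6) = 4 + 276 = 280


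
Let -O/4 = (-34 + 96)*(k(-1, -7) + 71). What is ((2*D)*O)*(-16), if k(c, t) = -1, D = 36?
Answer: 19998720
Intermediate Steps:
O = -17360 (O = -4*(-34 + 96)*(-1 + 71) = -248*70 = -4*4340 = -17360)
((2*D)*O)*(-16) = ((2*36)*(-17360))*(-16) = (72*(-17360))*(-16) = -1249920*(-16) = 19998720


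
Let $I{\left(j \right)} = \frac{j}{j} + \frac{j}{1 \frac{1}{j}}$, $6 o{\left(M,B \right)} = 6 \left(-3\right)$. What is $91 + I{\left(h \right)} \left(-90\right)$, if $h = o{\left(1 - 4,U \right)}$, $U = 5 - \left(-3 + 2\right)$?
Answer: $-809$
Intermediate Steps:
$U = 6$ ($U = 5 - -1 = 5 + 1 = 6$)
$o{\left(M,B \right)} = -3$ ($o{\left(M,B \right)} = \frac{6 \left(-3\right)}{6} = \frac{1}{6} \left(-18\right) = -3$)
$h = -3$
$I{\left(j \right)} = 1 + j^{2}$ ($I{\left(j \right)} = 1 + \frac{j}{\frac{1}{j}} = 1 + j j = 1 + j^{2}$)
$91 + I{\left(h \right)} \left(-90\right) = 91 + \left(1 + \left(-3\right)^{2}\right) \left(-90\right) = 91 + \left(1 + 9\right) \left(-90\right) = 91 + 10 \left(-90\right) = 91 - 900 = -809$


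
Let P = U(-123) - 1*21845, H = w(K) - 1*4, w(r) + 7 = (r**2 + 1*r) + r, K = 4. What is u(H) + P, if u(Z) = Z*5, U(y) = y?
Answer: -21903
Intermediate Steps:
w(r) = -7 + r**2 + 2*r (w(r) = -7 + ((r**2 + 1*r) + r) = -7 + ((r**2 + r) + r) = -7 + ((r + r**2) + r) = -7 + (r**2 + 2*r) = -7 + r**2 + 2*r)
H = 13 (H = (-7 + 4**2 + 2*4) - 1*4 = (-7 + 16 + 8) - 4 = 17 - 4 = 13)
P = -21968 (P = -123 - 1*21845 = -123 - 21845 = -21968)
u(Z) = 5*Z
u(H) + P = 5*13 - 21968 = 65 - 21968 = -21903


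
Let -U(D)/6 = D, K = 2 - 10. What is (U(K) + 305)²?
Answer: 124609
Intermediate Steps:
K = -8
U(D) = -6*D
(U(K) + 305)² = (-6*(-8) + 305)² = (48 + 305)² = 353² = 124609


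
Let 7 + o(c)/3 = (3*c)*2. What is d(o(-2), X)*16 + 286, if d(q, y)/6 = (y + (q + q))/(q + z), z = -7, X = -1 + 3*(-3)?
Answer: 472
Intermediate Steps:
X = -10 (X = -1 - 9 = -10)
o(c) = -21 + 18*c (o(c) = -21 + 3*((3*c)*2) = -21 + 3*(6*c) = -21 + 18*c)
d(q, y) = 6*(y + 2*q)/(-7 + q) (d(q, y) = 6*((y + (q + q))/(q - 7)) = 6*((y + 2*q)/(-7 + q)) = 6*(y + 2*q)/(-7 + q))
d(o(-2), X)*16 + 286 = (6*(-10 + 2*(-21 + 18*(-2)))/(-7 + (-21 + 18*(-2))))*16 + 286 = (6*(-10 + 2*(-21 - 36))/(-7 + (-21 - 36)))*16 + 286 = (6*(-10 + 2*(-57))/(-7 - 57))*16 + 286 = (6*(-10 - 114)/(-64))*16 + 286 = (6*(-1/64)*(-124))*16 + 286 = (93/8)*16 + 286 = 186 + 286 = 472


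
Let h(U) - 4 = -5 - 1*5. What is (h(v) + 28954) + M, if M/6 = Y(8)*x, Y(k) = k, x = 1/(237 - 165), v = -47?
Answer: 86846/3 ≈ 28949.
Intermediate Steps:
x = 1/72 ≈ 0.013889
h(U) = -6 (h(U) = 4 + (-5 - 1*5) = 4 + (-5 - 5) = 4 - 10 = -6)
M = ⅔ (M = 6*(8*(1/72)) = 6*(⅑) = ⅔ ≈ 0.66667)
(h(v) + 28954) + M = (-6 + 28954) + ⅔ = 28948 + ⅔ = 86846/3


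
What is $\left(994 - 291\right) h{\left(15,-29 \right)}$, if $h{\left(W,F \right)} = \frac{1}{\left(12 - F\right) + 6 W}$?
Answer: $\frac{703}{131} \approx 5.3664$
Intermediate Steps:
$h{\left(W,F \right)} = \frac{1}{12 - F + 6 W}$
$\left(994 - 291\right) h{\left(15,-29 \right)} = \frac{994 - 291}{12 - -29 + 6 \cdot 15} = \frac{703}{12 + 29 + 90} = \frac{703}{131}$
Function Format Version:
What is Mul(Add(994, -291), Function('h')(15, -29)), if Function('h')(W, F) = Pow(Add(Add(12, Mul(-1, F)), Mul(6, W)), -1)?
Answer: Rational(703, 131) ≈ 5.3664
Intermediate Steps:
Function('h')(W, F) = Pow(Add(12, Mul(-1, F), Mul(6, W)), -1)
Mul(Add(994, -291), Function('h')(15, -29)) = Mul(Add(994, -291), Pow(Add(12, Mul(-1, -29), Mul(6, 15)), -1)) = Mul(703, Pow(Add(12, 29, 90), -1)) = Mul(703, Pow(131, -1)) = Mul(703, Rational(1, 131)) = Rational(703, 131)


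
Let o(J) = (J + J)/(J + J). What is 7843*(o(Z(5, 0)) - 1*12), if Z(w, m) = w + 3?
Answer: -86273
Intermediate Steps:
Z(w, m) = 3 + w
o(J) = 1 (o(J) = (2*J)/((2*J)) = (2*J)*(1/(2*J)) = 1)
7843*(o(Z(5, 0)) - 1*12) = 7843*(1 - 1*12) = 7843*(1 - 12) = 7843*(-11) = -86273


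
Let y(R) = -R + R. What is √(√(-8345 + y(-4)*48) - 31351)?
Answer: √(-31351 + I*√8345) ≈ 0.258 + 177.06*I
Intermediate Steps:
y(R) = 0
√(√(-8345 + y(-4)*48) - 31351) = √(√(-8345 + 0*48) - 31351) = √(√(-8345 + 0) - 31351) = √(√(-8345) - 31351) = √(I*√8345 - 31351) = √(-31351 + I*√8345)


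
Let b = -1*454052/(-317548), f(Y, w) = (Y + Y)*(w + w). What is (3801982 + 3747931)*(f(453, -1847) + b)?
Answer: -286561736884136645/11341 ≈ -2.5268e+13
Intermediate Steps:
f(Y, w) = 4*Y*w (f(Y, w) = (2*Y)*(2*w) = 4*Y*w)
b = 113513/79387 (b = -454052*(-1/317548) = 113513/79387 ≈ 1.4299)
(3801982 + 3747931)*(f(453, -1847) + b) = (3801982 + 3747931)*(4*453*(-1847) + 113513/79387) = 7549913*(-3346764 + 113513/79387) = 7549913*(-265689440155/79387) = -286561736884136645/11341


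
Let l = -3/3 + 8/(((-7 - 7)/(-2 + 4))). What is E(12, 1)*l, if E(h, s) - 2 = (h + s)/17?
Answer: -705/119 ≈ -5.9244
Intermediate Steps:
E(h, s) = 2 + h/17 + s/17 (E(h, s) = 2 + (h + s)/17 = 2 + (h + s)*(1/17) = 2 + (h/17 + s/17) = 2 + h/17 + s/17)
l = -15/7 (l = -3*⅓ + 8/((-14/2)) = -1 + 8/((-14*½)) = -1 + 8/(-7) = -1 + 8*(-⅐) = -1 - 8/7 = -15/7 ≈ -2.1429)
E(12, 1)*l = (2 + (1/17)*12 + (1/17)*1)*(-15/7) = (2 + 12/17 + 1/17)*(-15/7) = (47/17)*(-15/7) = -705/119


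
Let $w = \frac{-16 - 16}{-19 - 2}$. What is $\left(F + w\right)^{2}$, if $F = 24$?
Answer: $\frac{287296}{441} \approx 651.46$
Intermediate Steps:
$w = \frac{32}{21}$ ($w = - \frac{32}{-21} = \left(-32\right) \left(- \frac{1}{21}\right) = \frac{32}{21} \approx 1.5238$)
$\left(F + w\right)^{2} = \left(24 + \frac{32}{21}\right)^{2} = \left(\frac{536}{21}\right)^{2} = \frac{287296}{441}$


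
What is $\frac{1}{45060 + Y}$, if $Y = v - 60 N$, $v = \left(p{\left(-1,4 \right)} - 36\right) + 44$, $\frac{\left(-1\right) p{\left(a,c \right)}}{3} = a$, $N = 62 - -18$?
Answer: $\frac{1}{40271} \approx 2.4832 \cdot 10^{-5}$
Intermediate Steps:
$N = 80$ ($N = 62 + 18 = 80$)
$p{\left(a,c \right)} = - 3 a$
$v = 11$ ($v = \left(\left(-3\right) \left(-1\right) - 36\right) + 44 = \left(3 - 36\right) + 44 = -33 + 44 = 11$)
$Y = -4789$ ($Y = 11 - 4800 = -4789$)
$\frac{1}{45060 + Y} = \frac{1}{45060 - 4789} = \frac{1}{40271}$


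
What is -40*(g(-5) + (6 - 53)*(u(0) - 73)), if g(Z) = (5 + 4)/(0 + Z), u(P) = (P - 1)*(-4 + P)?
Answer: -129648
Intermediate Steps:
u(P) = (-1 + P)*(-4 + P)
g(Z) = 9/Z
-40*(g(-5) + (6 - 53)*(u(0) - 73)) = -40*(9/(-5) + (6 - 53)*((4 + 0**2 - 5*0) - 73)) = -40*(9*(-1/5) - 47*((4 + 0 + 0) - 73)) = -40*(-9/5 - 47*(4 - 73)) = -40*(-9/5 - 47*(-69)) = -40*(-9/5 + 3243) = -40*16206/5 = -129648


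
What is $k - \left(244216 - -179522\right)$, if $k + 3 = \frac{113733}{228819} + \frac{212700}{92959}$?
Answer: $- \frac{3004414880924238}{7090261807} \approx -4.2374 \cdot 10^{5}$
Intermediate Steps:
$k = - \frac{1523349672}{7090261807}$ ($k = -3 + \left(\frac{113733}{228819} + \frac{212700}{92959}\right) = -3 + \left(113733 \cdot \frac{1}{228819} + 212700 \cdot \frac{1}{92959}\right) = -3 + \left(\frac{37911}{76273} + \frac{212700}{92959}\right) = -3 + \frac{19747435749}{7090261807} = - \frac{1523349672}{7090261807} \approx -0.21485$)
$k - \left(244216 - -179522\right) = - \frac{1523349672}{7090261807} - \left(244216 - -179522\right) = - \frac{1523349672}{7090261807} - \left(244216 + 179522\right) = - \frac{1523349672}{7090261807} - 423738 = - \frac{3004414880924238}{7090261807}$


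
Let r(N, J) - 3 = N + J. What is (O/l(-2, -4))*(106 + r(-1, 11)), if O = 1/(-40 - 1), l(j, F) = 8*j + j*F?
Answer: 119/328 ≈ 0.36280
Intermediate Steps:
l(j, F) = 8*j + F*j
O = -1/41 (O = 1/(-41) = -1/41 ≈ -0.024390)
r(N, J) = 3 + J + N (r(N, J) = 3 + (N + J) = 3 + (J + N) = 3 + J + N)
(O/l(-2, -4))*(106 + r(-1, 11)) = (-(-1/(2*(8 - 4)))/41)*(106 + (3 + 11 - 1)) = (-1/(41*((-2*4))))*(106 + 13) = -1/41/(-8)*119 = -1/41*(-⅛)*119 = (1/328)*119 = 119/328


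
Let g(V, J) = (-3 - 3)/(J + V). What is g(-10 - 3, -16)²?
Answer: 36/841 ≈ 0.042806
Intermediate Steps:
g(V, J) = -6/(J + V)
g(-10 - 3, -16)² = (-6/(-16 + (-10 - 3)))² = (-6/(-16 - 13))² = (-6/(-29))² = (-6*(-1/29))² = (6/29)² = 36/841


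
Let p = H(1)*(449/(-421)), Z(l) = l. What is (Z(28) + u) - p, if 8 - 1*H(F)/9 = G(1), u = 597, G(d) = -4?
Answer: 311617/421 ≈ 740.18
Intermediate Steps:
H(F) = 108 (H(F) = 72 - 9*(-4) = 72 + 36 = 108)
p = -48492/421 (p = 108*(449/(-421)) = 108*(449*(-1/421)) = 108*(-449/421) = -48492/421 ≈ -115.18)
(Z(28) + u) - p = (28 + 597) - 1*(-48492/421) = 625 + 48492/421 = 311617/421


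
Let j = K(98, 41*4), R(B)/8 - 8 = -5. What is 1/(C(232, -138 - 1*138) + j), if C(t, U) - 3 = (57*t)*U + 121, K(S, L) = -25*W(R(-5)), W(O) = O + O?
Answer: -1/3650900 ≈ -2.7391e-7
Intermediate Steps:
R(B) = 24 (R(B) = 64 + 8*(-5) = 64 - 40 = 24)
W(O) = 2*O
K(S, L) = -1200 (K(S, L) = -50*24 = -25*48 = -1200)
C(t, U) = 124 + 57*U*t (C(t, U) = 3 + ((57*t)*U + 121) = 3 + (57*U*t + 121) = 3 + (121 + 57*U*t) = 124 + 57*U*t)
j = -1200
1/(C(232, -138 - 1*138) + j) = 1/((124 + 57*(-138 - 1*138)*232) - 1200) = 1/((124 + 57*(-138 - 138)*232) - 1200) = 1/((124 + 57*(-276)*232) - 1200) = 1/((124 - 3649824) - 1200) = 1/(-3649700 - 1200) = 1/(-3650900) = -1/3650900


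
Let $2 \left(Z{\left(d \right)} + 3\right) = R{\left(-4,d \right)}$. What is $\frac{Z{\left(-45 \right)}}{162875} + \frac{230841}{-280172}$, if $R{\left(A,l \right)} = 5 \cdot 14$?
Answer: $- \frac{37589262371}{45633014500} \approx -0.82373$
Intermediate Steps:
$R{\left(A,l \right)} = 70$
$Z{\left(d \right)} = 32$ ($Z{\left(d \right)} = -3 + \frac{1}{2} \cdot 70 = -3 + 35 = 32$)
$\frac{Z{\left(-45 \right)}}{162875} + \frac{230841}{-280172} = \frac{32}{162875} + \frac{230841}{-280172} = 32 \cdot \frac{1}{162875} + 230841 \left(- \frac{1}{280172}\right) = \frac{32}{162875} - \frac{230841}{280172} = - \frac{37589262371}{45633014500}$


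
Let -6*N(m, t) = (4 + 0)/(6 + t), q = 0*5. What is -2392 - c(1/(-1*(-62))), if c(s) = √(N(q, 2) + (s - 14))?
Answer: -2392 - I*√486669/186 ≈ -2392.0 - 3.7506*I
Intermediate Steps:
q = 0
N(m, t) = -2/(3*(6 + t)) (N(m, t) = -(4 + 0)/(6*(6 + t)) = -2/(3*(6 + t)))
c(s) = √(-169/12 + s) (c(s) = √(-2/(18 + 3*2) + (s - 14)) = √(-2/(18 + 6) + (-14 + s)) = √(-2/24 + (-14 + s)) = √(-2*1/24 + (-14 + s)) = √(-1/12 + (-14 + s)) = √(-169/12 + s))
-2392 - c(1/(-1*(-62))) = -2392 - √(-507 + 36/((-1*(-62))))/6 = -2392 - √(-507 + 36/62)/6 = -2392 - √(-507 + 36*(1/62))/6 = -2392 - √(-507 + 18/31)/6 = -2392 - √(-15699/31)/6 = -2392 - I*√486669/31/6 = -2392 - I*√486669/186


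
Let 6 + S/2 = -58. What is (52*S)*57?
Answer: -379392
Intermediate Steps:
S = -128 (S = -12 + 2*(-58) = -12 - 116 = -128)
(52*S)*57 = (52*(-128))*57 = -6656*57 = -379392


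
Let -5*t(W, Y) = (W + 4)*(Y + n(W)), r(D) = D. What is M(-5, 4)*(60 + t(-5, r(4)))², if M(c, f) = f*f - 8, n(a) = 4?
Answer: 758912/25 ≈ 30356.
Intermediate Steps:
t(W, Y) = -(4 + W)*(4 + Y)/5 (t(W, Y) = -(W + 4)*(Y + 4)/5 = -(4 + W)*(4 + Y)/5)
M(c, f) = -8 + f² (M(c, f) = f² - 8 = -8 + f²)
M(-5, 4)*(60 + t(-5, r(4)))² = (-8 + 4²)*(60 + (-16/5 - ⅘*(-5) - ⅘*4 - ⅕*(-5)*4))² = (-8 + 16)*(60 + (-16/5 + 4 - 16/5 + 4))² = 8*(60 + 8/5)² = 8*(308/5)² = 8*(94864/25) = 758912/25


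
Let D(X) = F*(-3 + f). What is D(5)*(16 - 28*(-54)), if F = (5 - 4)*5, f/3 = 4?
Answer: 68760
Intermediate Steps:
f = 12 (f = 3*4 = 12)
F = 5 (F = 1*5 = 5)
D(X) = 45 (D(X) = 5*(-3 + 12) = 5*9 = 45)
D(5)*(16 - 28*(-54)) = 45*(16 - 28*(-54)) = 45*(16 + 1512) = 45*1528 = 68760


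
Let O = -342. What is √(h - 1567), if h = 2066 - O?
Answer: 29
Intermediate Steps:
h = 2408 (h = 2066 - 1*(-342) = 2066 + 342 = 2408)
√(h - 1567) = √(2408 - 1567) = √841 = 29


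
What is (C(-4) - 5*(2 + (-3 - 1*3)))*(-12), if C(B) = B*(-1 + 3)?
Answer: -144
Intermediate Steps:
C(B) = 2*B (C(B) = B*2 = 2*B)
(C(-4) - 5*(2 + (-3 - 1*3)))*(-12) = (2*(-4) - 5*(2 + (-3 - 1*3)))*(-12) = (-8 - 5*(2 + (-3 - 3)))*(-12) = (-8 - 5*(2 - 6))*(-12) = (-8 - 5*(-4))*(-12) = (-8 + 20)*(-12) = 12*(-12) = -144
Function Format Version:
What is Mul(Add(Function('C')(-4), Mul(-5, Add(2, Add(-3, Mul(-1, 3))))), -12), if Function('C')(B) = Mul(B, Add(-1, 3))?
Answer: -144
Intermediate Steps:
Function('C')(B) = Mul(2, B) (Function('C')(B) = Mul(B, 2) = Mul(2, B))
Mul(Add(Function('C')(-4), Mul(-5, Add(2, Add(-3, Mul(-1, 3))))), -12) = Mul(Add(Mul(2, -4), Mul(-5, Add(2, Add(-3, Mul(-1, 3))))), -12) = Mul(Add(-8, Mul(-5, Add(2, Add(-3, -3)))), -12) = Mul(Add(-8, Mul(-5, Add(2, -6))), -12) = Mul(Add(-8, Mul(-5, -4)), -12) = Mul(Add(-8, 20), -12) = Mul(12, -12) = -144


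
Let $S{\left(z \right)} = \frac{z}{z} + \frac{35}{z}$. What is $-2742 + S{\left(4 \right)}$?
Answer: $- \frac{10929}{4} \approx -2732.3$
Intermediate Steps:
$S{\left(z \right)} = 1 + \frac{35}{z}$
$-2742 + S{\left(4 \right)} = -2742 + \frac{35 + 4}{4} = -2742 + \frac{1}{4} \cdot 39 = -2742 + \frac{39}{4} = - \frac{10929}{4}$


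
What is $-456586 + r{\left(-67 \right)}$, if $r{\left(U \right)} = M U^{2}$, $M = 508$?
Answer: $1823826$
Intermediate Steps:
$r{\left(U \right)} = 508 U^{2}$
$-456586 + r{\left(-67 \right)} = -456586 + 508 \left(-67\right)^{2} = -456586 + 508 \cdot 4489 = -456586 + 2280412 = 1823826$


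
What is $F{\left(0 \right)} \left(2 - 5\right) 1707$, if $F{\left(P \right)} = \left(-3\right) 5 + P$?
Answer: $76815$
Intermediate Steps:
$F{\left(P \right)} = -15 + P$
$F{\left(0 \right)} \left(2 - 5\right) 1707 = \left(-15 + 0\right) \left(2 - 5\right) 1707 = \left(-15\right) \left(-3\right) 1707 = 45 \cdot 1707 = 76815$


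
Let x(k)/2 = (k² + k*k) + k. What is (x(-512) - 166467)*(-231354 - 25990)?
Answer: -226741938240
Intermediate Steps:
x(k) = 2*k + 4*k² (x(k) = 2*((k² + k*k) + k) = 2*((k² + k²) + k) = 2*(2*k² + k) = 2*(k + 2*k²) = 2*k + 4*k²)
(x(-512) - 166467)*(-231354 - 25990) = (2*(-512)*(1 + 2*(-512)) - 166467)*(-231354 - 25990) = (2*(-512)*(1 - 1024) - 166467)*(-257344) = (2*(-512)*(-1023) - 166467)*(-257344) = (1047552 - 166467)*(-257344) = 881085*(-257344) = -226741938240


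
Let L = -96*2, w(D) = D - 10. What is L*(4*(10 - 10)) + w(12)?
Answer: 2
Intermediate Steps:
w(D) = -10 + D
L = -192
L*(4*(10 - 10)) + w(12) = -768*(10 - 10) + (-10 + 12) = -768*0 + 2 = -192*0 + 2 = 0 + 2 = 2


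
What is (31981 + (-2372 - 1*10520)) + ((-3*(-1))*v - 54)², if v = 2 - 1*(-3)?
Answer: 20610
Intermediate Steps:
v = 5 (v = 2 + 3 = 5)
(31981 + (-2372 - 1*10520)) + ((-3*(-1))*v - 54)² = (31981 + (-2372 - 1*10520)) + (-3*(-1)*5 - 54)² = (31981 + (-2372 - 10520)) + (3*5 - 54)² = (31981 - 12892) + (15 - 54)² = 19089 + (-39)² = 19089 + 1521 = 20610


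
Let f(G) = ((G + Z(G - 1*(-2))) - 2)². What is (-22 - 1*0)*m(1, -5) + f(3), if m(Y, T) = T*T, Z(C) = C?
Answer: -514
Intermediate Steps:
m(Y, T) = T²
f(G) = 4*G² (f(G) = ((G + (G - 1*(-2))) - 2)² = ((G + (G + 2)) - 2)² = ((G + (2 + G)) - 2)² = ((2 + 2*G) - 2)² = (2*G)² = 4*G²)
(-22 - 1*0)*m(1, -5) + f(3) = (-22 - 1*0)*(-5)² + 4*3² = (-22 + 0)*25 + 4*9 = -22*25 + 36 = -550 + 36 = -514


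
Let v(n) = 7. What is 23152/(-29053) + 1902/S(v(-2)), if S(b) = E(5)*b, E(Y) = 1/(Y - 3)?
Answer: 110355548/203371 ≈ 542.63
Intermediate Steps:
E(Y) = 1/(-3 + Y)
S(b) = b/2 (S(b) = b/(-3 + 5) = b/2)
23152/(-29053) + 1902/S(v(-2)) = 23152/(-29053) + 1902/(((1/2)*7)) = 23152*(-1/29053) + 1902/(7/2) = -23152/29053 + 1902*(2/7) = -23152/29053 + 3804/7 = 110355548/203371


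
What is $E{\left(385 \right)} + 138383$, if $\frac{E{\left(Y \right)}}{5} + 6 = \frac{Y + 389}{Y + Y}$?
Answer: $\frac{10653568}{77} \approx 1.3836 \cdot 10^{5}$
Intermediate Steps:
$E{\left(Y \right)} = -30 + \frac{5 \left(389 + Y\right)}{2 Y}$ ($E{\left(Y \right)} = -30 + 5 \frac{Y + 389}{Y + Y} = -30 + 5 \frac{389 + Y}{2 Y} = -30 + \frac{5 \left(389 + Y\right)}{2 Y}$)
$E{\left(385 \right)} + 138383 = \frac{5 \left(389 - 4235\right)}{2 \cdot 385} + 138383 = \frac{5}{2} \cdot \frac{1}{385} \left(389 - 4235\right) + 138383 = \frac{5}{2} \cdot \frac{1}{385} \left(-3846\right) + 138383 = - \frac{1923}{77} + 138383 = \frac{10653568}{77}$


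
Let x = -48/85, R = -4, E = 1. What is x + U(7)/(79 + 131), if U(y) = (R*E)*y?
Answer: -178/255 ≈ -0.69804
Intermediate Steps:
x = -48/85 (x = -48*1/85 = -48/85 ≈ -0.56471)
U(y) = -4*y (U(y) = (-4*1)*y = -4*y)
x + U(7)/(79 + 131) = -48/85 + (-4*7)/(79 + 131) = -48/85 - 28/210 = -48/85 - 28*1/210 = -48/85 - 2/15 = -178/255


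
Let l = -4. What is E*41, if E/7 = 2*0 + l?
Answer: -1148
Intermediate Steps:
E = -28 (E = 7*(2*0 - 4) = 7*(0 - 4) = 7*(-4) = -28)
E*41 = -28*41 = -1148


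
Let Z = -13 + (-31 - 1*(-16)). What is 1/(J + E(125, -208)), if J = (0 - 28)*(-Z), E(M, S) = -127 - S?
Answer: -1/703 ≈ -0.0014225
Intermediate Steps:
Z = -28 (Z = -13 + (-31 + 16) = -13 - 15 = -28)
J = -784 (J = (0 - 28)*(-1*(-28)) = -28*28 = -784)
1/(J + E(125, -208)) = 1/(-784 + (-127 - 1*(-208))) = 1/(-784 + (-127 + 208)) = 1/(-784 + 81) = 1/(-703) = -1/703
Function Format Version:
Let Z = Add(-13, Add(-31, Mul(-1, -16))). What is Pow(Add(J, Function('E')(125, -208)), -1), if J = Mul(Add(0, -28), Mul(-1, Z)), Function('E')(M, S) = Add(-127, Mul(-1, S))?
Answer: Rational(-1, 703) ≈ -0.0014225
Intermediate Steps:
Z = -28 (Z = Add(-13, Add(-31, 16)) = Add(-13, -15) = -28)
J = -784 (J = Mul(Add(0, -28), Mul(-1, -28)) = Mul(-28, 28) = -784)
Pow(Add(J, Function('E')(125, -208)), -1) = Pow(Add(-784, Add(-127, Mul(-1, -208))), -1) = Pow(Add(-784, Add(-127, 208)), -1) = Pow(Add(-784, 81), -1) = Pow(-703, -1) = Rational(-1, 703)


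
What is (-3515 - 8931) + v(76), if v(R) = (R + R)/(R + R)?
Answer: -12445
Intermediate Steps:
v(R) = 1 (v(R) = (2*R)/((2*R)) = (2*R)*(1/(2*R)) = 1)
(-3515 - 8931) + v(76) = (-3515 - 8931) + 1 = -12446 + 1 = -12445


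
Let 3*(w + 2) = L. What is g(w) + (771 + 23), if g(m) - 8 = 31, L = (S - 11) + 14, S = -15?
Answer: 833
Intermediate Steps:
L = -12 (L = (-15 - 11) + 14 = -26 + 14 = -12)
w = -6 (w = -2 + (⅓)*(-12) = -2 - 4 = -6)
g(m) = 39 (g(m) = 8 + 31 = 39)
g(w) + (771 + 23) = 39 + (771 + 23) = 39 + 794 = 833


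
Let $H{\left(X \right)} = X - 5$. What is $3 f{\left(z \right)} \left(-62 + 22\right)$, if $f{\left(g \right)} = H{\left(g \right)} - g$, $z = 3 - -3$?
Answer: $600$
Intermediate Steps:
$H{\left(X \right)} = -5 + X$
$z = 6$ ($z = 3 + 3 = 6$)
$f{\left(g \right)} = -5$ ($f{\left(g \right)} = \left(-5 + g\right) - g = -5$)
$3 f{\left(z \right)} \left(-62 + 22\right) = 3 \left(-5\right) \left(-62 + 22\right) = \left(-15\right) \left(-40\right) = 600$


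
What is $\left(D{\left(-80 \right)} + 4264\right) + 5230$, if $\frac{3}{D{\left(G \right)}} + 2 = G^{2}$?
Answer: $\frac{60742615}{6398} \approx 9494.0$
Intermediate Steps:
$D{\left(G \right)} = \frac{3}{-2 + G^{2}}$
$\left(D{\left(-80 \right)} + 4264\right) + 5230 = \left(\frac{3}{-2 + \left(-80\right)^{2}} + 4264\right) + 5230 = \left(\frac{3}{-2 + 6400} + 4264\right) + 5230 = \left(\frac{3}{6398} + 4264\right) + 5230 = \frac{27281075}{6398} + 5230 = \frac{60742615}{6398}$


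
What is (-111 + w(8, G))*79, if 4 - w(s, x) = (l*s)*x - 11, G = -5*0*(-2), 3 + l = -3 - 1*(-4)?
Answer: -7584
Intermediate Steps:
l = -2 (l = -3 + (-3 - 1*(-4)) = -3 + (-3 + 4) = -3 + 1 = -2)
G = 0 (G = 0*(-2) = 0)
w(s, x) = 15 + 2*s*x (w(s, x) = 4 - ((-2*s)*x - 11) = 4 - (-2*s*x - 11) = 4 - (-11 - 2*s*x) = 4 + (11 + 2*s*x) = 15 + 2*s*x)
(-111 + w(8, G))*79 = (-111 + (15 + 2*8*0))*79 = (-111 + (15 + 0))*79 = (-111 + 15)*79 = -96*79 = -7584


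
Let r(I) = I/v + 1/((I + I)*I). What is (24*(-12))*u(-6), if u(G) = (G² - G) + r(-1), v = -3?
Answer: -12336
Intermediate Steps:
r(I) = 1/(2*I²) - I/3 (r(I) = I/(-3) + 1/((I + I)*I) = I*(-⅓) + 1/(((2*I))*I) = -I/3 + (1/(2*I))/I = -I/3 + 1/(2*I²) = 1/(2*I²) - I/3)
u(G) = ⅚ + G² - G (u(G) = (G² - G) + ((½)/(-1)² - ⅓*(-1)) = (G² - G) + ((½)*1 + ⅓) = (G² - G) + (½ + ⅓) = (G² - G) + ⅚ = ⅚ + G² - G)
(24*(-12))*u(-6) = (24*(-12))*(⅚ + (-6)² - 1*(-6)) = -288*(⅚ + 36 + 6) = -288*257/6 = -12336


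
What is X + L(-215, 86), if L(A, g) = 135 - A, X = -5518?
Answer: -5168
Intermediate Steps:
X + L(-215, 86) = -5518 + (135 - 1*(-215)) = -5518 + (135 + 215) = -5518 + 350 = -5168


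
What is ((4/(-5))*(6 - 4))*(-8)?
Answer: 64/5 ≈ 12.800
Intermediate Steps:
((4/(-5))*(6 - 4))*(-8) = ((4*(-1/5))*2)*(-8) = -4/5*2*(-8) = -8/5*(-8) = 64/5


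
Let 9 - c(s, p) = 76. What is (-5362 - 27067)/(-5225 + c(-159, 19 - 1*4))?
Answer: 32429/5292 ≈ 6.1279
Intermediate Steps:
c(s, p) = -67 (c(s, p) = 9 - 1*76 = 9 - 76 = -67)
(-5362 - 27067)/(-5225 + c(-159, 19 - 1*4)) = (-5362 - 27067)/(-5225 - 67) = -32429/(-5292) = -32429*(-1/5292) = 32429/5292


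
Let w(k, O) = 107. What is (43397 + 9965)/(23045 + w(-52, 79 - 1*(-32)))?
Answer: 26681/11576 ≈ 2.3049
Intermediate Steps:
(43397 + 9965)/(23045 + w(-52, 79 - 1*(-32))) = (43397 + 9965)/(23045 + 107) = 53362/23152 = 53362*(1/23152) = 26681/11576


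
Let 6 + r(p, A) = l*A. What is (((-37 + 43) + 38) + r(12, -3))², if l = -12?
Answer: 5476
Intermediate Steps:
r(p, A) = -6 - 12*A
(((-37 + 43) + 38) + r(12, -3))² = (((-37 + 43) + 38) + (-6 - 12*(-3)))² = ((6 + 38) + (-6 + 36))² = (44 + 30)² = 74² = 5476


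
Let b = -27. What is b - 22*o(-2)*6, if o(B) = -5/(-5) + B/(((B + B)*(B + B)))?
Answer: -285/2 ≈ -142.50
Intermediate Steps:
o(B) = 1 + 1/(4*B) (o(B) = -5*(-⅕) + B/(((2*B)*(2*B))) = 1 + B/((4*B²)) = 1 + B*(1/(4*B²)) = 1 + 1/(4*B))
b - 22*o(-2)*6 = -27 - 22*(¼ - 2)/(-2)*6 = -27 - 22*(-½*(-7/4))*6 = -27 - 77*6/4 = -27 - 22*21/4 = -27 - 231/2 = -285/2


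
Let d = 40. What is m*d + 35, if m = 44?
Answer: 1795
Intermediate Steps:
m*d + 35 = 44*40 + 35 = 1760 + 35 = 1795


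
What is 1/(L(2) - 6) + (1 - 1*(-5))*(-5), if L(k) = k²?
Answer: -61/2 ≈ -30.500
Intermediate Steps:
1/(L(2) - 6) + (1 - 1*(-5))*(-5) = 1/(2² - 6) + (1 - 1*(-5))*(-5) = 1/(4 - 6) + (1 + 5)*(-5) = 1/(-2) + 6*(-5) = -½ - 30 = -61/2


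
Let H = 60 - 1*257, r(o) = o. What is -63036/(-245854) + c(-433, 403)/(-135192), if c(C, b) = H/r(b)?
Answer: 101011749611/393962060856 ≈ 0.25640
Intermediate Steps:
H = -197 (H = 60 - 257 = -197)
c(C, b) = -197/b
-63036/(-245854) + c(-433, 403)/(-135192) = -63036/(-245854) - 197/403/(-135192) = -63036*(-1/245854) - 197*1/403*(-1/135192) = 1854/7231 - 197/403*(-1/135192) = 1854/7231 + 197/54482376 = 101011749611/393962060856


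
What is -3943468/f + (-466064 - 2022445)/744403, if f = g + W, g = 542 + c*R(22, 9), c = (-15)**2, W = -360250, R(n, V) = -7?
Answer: 55039821961/7268652677 ≈ 7.5722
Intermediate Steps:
c = 225
g = -1033 (g = 542 + 225*(-7) = 542 - 1575 = -1033)
f = -361283 (f = -1033 - 360250 = -361283)
-3943468/f + (-466064 - 2022445)/744403 = -3943468/(-361283) + (-466064 - 2022445)/744403 = -3943468*(-1/361283) - 2488509*1/744403 = 3943468/361283 - 67257/20119 = 55039821961/7268652677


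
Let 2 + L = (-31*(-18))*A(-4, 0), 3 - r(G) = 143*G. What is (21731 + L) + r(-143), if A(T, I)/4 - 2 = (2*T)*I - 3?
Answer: 39949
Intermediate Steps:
r(G) = 3 - 143*G
A(T, I) = -4 + 8*I*T (A(T, I) = 8 + 4*((2*T)*I - 3) = 8 + 4*(2*I*T - 3) = 8 + 4*(-3 + 2*I*T) = 8 + (-12 + 8*I*T) = -4 + 8*I*T)
L = -2234 (L = -2 + (-31*(-18))*(-4 + 8*0*(-4)) = -2 + 558*(-4 + 0) = -2 + 558*(-4) = -2 - 2232 = -2234)
(21731 + L) + r(-143) = (21731 - 2234) + (3 - 143*(-143)) = 19497 + (3 + 20449) = 19497 + 20452 = 39949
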